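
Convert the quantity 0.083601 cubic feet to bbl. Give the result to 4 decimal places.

1 ft³ = 0.178108 bbl.
Then 0.083601 × 0.178108 ≈ 0.0149 bbl.

0.0149 bbl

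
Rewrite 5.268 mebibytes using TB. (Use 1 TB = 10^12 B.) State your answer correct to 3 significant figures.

5.52 × 10^-6 TB

1 mebibyte = 1.04858 × 10^-6 terabytes.
Then 5.268 × 1.04858 × 10^-6 ≈ 5.52 × 10^-6 TB.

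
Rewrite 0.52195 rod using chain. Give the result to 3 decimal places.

0.130 chains

1 rod = 0.250000 chain.
Thus 0.52195 × 0.250000 ≈ 0.130 chain.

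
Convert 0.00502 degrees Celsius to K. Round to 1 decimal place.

273.2 K

K = °C + 273.15.
Applying the formula gives 273.2 K.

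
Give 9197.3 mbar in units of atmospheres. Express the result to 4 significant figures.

9.077 atm

1 millibar = 0.000986923 atm.
Thus 9197.3 × 0.000986923 ≈ 9.077 atm.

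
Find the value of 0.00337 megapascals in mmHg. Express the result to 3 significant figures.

25.3 mmHg

1 megapascal = 7500.62 millimeters of mercury.
Then 0.00337 × 7500.62 ≈ 25.3 mmHg.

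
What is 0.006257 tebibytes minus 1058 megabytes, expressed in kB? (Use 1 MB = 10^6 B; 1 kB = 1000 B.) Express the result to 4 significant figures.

0.006257 TiB = 6.87964 × 10^6 kB and 1058 MB = 1.05800 × 10^6 kB.
6.87964 × 10^6 − 1.05800 × 10^6 ≈ 5.822 × 10^6 kB.

5.822 × 10^6 kB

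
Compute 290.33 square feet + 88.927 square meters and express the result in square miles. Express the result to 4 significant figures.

4.475e-5 square miles

290.33 ft² = 1.04142e-5 mi² and 88.927 m² = 3.43349e-5 mi².
1.04142e-5 + 3.43349e-5 ≈ 4.475e-5 mi².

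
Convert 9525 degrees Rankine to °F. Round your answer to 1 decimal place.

°R = °F + 459.67.
Applying the formula gives 9065.3 °F.

9065.3 °F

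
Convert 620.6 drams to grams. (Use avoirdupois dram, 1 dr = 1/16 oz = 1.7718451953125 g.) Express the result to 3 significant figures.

1 dr = 1.77185 g.
So 620.6 × 1.77185 ≈ 1100 g.

1100 g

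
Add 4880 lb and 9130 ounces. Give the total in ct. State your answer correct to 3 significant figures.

1.24e+7 ct

4880 lb = 1.10677e+7 ct and 9130 oz = 1.29416e+6 ct.
1.10677e+7 + 1.29416e+6 ≈ 1.24e+7 ct.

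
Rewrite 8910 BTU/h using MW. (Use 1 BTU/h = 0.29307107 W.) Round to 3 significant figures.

0.00261 MW

1 BTU/h = 2.93071e-7 megawatts.
So 8910 × 2.93071e-7 ≈ 0.00261 MW.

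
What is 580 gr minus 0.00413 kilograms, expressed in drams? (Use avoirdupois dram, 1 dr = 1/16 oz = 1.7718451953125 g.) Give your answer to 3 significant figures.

18.9 drams

580 gr = 21.2114 dr and 0.00413 kg = 2.33090 dr.
21.2114 − 2.33090 ≈ 18.9 dr.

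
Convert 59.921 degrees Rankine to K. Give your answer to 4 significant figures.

°R = K × 9/5.
Applying the formula gives 33.29 K.

33.29 kelvins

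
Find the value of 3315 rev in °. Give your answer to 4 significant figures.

1.193e+6 °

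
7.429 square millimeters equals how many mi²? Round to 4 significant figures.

2.868e-12 mi²

1 square millimeter = 3.86102e-13 mi².
Then 7.429 × 3.86102e-13 ≈ 2.868e-12 mi².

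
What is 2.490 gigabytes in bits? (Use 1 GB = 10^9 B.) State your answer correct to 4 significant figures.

1.992 × 10^10 bit

1 gigabyte = 8.00000 × 10^9 bit.
Thus 2.490 × 8.00000 × 10^9 ≈ 1.992 × 10^10 bit.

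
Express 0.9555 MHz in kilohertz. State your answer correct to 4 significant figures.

1 megahertz = 1000.00 kilohertz.
Thus 0.9555 × 1000.00 ≈ 955.5 kHz.

955.5 kHz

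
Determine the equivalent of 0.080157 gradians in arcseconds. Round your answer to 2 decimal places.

1 gradian = 3240.00 arcsec.
Then 0.080157 × 3240.00 ≈ 259.71 arcsec.

259.71 arcsec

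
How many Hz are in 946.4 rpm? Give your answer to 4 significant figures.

1 revolution per minute = 0.0166667 hertz.
946.4 × 0.0166667 ≈ 15.77 Hz.

15.77 Hz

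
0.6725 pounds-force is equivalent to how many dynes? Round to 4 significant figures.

299100 dynes

1 pound-force = 444822 dynes.
So 0.6725 × 444822 ≈ 299100 dyn.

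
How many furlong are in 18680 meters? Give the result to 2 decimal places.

1 m = 0.00497097 furlongs.
So 18680 × 0.00497097 ≈ 92.86 furlong.

92.86 furlong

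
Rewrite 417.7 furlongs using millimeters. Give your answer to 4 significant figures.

8.403e+7 mm

1 furlong = 201168 millimeters.
417.7 × 201168 ≈ 8.403e+7 mm.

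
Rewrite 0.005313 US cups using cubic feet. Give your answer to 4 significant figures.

4.439 × 10^-5 ft³

1 US cup = 0.00835503 cubic feet.
Then 0.005313 × 0.00835503 ≈ 4.439 × 10^-5 ft³.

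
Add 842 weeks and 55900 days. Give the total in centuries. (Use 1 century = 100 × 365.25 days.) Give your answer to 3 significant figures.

842 wk = 0.161369 century and 55900 d = 1.53046 century.
0.161369 + 1.53046 ≈ 1.69 century.

1.69 century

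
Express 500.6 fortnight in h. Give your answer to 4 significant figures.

1 fortnight = 336.000 h.
500.6 × 336.000 ≈ 168200 h.

168200 h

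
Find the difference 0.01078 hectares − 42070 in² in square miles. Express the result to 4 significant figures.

3.114e-5 mi²

0.01078 ha = 4.16218e-5 mi² and 42070 in² = 1.04795e-5 mi².
4.16218e-5 − 1.04795e-5 ≈ 3.114e-5 mi².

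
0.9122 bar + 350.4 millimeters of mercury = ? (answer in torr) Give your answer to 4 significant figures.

0.9122 bar = 684.206 torr and 350.4 mmHg = 350.400 torr.
684.206 + 350.400 ≈ 1035 torr.

1035 torr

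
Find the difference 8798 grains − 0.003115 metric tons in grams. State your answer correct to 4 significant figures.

-2545 g

8798 gr = 570.101 g and 0.003115 t = 3115.00 g.
570.101 − 3115.00 ≈ -2545 g.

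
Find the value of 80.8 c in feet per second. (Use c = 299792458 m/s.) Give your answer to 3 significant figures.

7.95e+10 feet per second

1 speed of light = 9.83571e+8 ft/s.
Thus 80.8 × 9.83571e+8 ≈ 7.95e+10 ft/s.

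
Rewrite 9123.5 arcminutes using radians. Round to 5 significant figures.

2.6539 rad

1 arcminute = 0.000290888 radians.
9123.5 × 0.000290888 ≈ 2.6539 rad.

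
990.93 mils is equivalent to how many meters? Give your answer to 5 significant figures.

0.025170 meters

1 mil = 2.54000e-5 meters.
So 990.93 × 2.54000e-5 ≈ 0.025170 m.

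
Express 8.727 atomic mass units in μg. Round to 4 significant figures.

1 atomic mass unit = 1.66054 × 10^-18 micrograms.
Thus 8.727 × 1.66054 × 10^-18 ≈ 1.449 × 10^-17 μg.

1.449 × 10^-17 μg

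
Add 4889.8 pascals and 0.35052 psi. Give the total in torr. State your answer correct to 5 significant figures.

54.804 torr

4889.8 Pa = 36.6765 torr and 0.35052 psi = 18.1271 torr.
36.6765 + 18.1271 ≈ 54.804 torr.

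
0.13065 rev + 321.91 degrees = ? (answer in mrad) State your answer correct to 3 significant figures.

0.13065 rev = 820.898 mrad and 321.91 ° = 5618.39 mrad.
820.898 + 5618.39 ≈ 6440 mrad.

6440 mrad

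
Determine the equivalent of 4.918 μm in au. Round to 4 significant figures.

1 μm = 6.68459 × 10^-18 au.
Thus 4.918 × 6.68459 × 10^-18 ≈ 3.287 × 10^-17 au.

3.287 × 10^-17 au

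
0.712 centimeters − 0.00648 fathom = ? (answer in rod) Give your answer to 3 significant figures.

0.712 cm = 0.00141573 rod and 0.00648 fathom = 0.00235636 rod.
0.00141573 − 0.00235636 ≈ -0.000941 rod.

-0.000941 rods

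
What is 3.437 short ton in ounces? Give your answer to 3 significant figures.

110000 ounces

1 short ton = 32000.0 oz.
Thus 3.437 × 32000.0 ≈ 110000 oz.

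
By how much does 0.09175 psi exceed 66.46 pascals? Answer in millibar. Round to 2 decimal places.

5.66 mbar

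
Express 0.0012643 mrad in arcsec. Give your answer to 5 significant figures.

0.26078 arcseconds

1 mrad = 206.265 arcseconds.
0.0012643 × 206.265 ≈ 0.26078 arcsec.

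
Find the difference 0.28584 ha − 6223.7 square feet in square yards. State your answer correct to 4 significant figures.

2727 yd²

0.28584 ha = 3418.62 yd² and 6223.7 ft² = 691.522 yd².
3418.62 − 691.522 ≈ 2727 yd².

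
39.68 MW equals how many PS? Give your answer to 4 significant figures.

53950 metric horsepower

1 MW = 1359.62 PS.
Thus 39.68 × 1359.62 ≈ 53950 PS.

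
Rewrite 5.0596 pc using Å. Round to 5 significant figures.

1.5612e+27 Å

1 parsec = 3.08568e+26 Å.
So 5.0596 × 3.08568e+26 ≈ 1.5612e+27 Å.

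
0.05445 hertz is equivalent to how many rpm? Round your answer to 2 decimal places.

1 hertz = 60.0000 rpm.
0.05445 × 60.0000 ≈ 3.27 rpm.

3.27 rpm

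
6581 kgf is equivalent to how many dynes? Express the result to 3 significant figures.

6.45e+9 dyn

1 kilogram-force = 980665 dynes.
6581 × 980665 ≈ 6.45e+9 dyn.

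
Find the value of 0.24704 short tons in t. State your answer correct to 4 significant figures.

0.2241 metric tons

1 short ton = 0.907185 t.
Then 0.24704 × 0.907185 ≈ 0.2241 t.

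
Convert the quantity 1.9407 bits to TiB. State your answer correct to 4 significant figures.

2.206 × 10^-13 tebibytes

1 bit = 1.13687 × 10^-13 tebibytes.
So 1.9407 × 1.13687 × 10^-13 ≈ 2.206 × 10^-13 TiB.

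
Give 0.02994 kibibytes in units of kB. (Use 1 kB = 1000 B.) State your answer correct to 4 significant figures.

1 KiB = 1.02400 kB.
Thus 0.02994 × 1.02400 ≈ 0.03066 kB.

0.03066 kB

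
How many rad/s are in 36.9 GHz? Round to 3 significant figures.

1 gigahertz = 6.28319e+9 radians per second.
So 36.9 × 6.28319e+9 ≈ 2.32e+11 rad/s.

2.32e+11 rad/s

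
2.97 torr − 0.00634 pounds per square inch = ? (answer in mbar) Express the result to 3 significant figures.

2.97 torr = 3.95967 mbar and 0.00634 psi = 0.437128 mbar.
3.95967 − 0.437128 ≈ 3.52 mbar.

3.52 millibar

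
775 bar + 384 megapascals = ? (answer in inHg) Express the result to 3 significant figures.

775 bar = 22885.7 inHg and 384 MPa = 113395 inHg.
22885.7 + 113395 ≈ 136000 inHg.

136000 inches of mercury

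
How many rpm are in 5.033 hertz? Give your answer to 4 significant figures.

1 Hz = 60.0000 revolutions per minute.
5.033 × 60.0000 ≈ 302.0 rpm.

302.0 rpm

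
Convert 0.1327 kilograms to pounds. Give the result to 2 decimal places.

0.29 pounds

1 kilogram = 2.20462 lb.
Thus 0.1327 × 2.20462 ≈ 0.29 lb.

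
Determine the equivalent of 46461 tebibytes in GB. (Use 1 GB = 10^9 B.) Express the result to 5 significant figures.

5.1084 × 10^7 GB

1 TiB = 1099.51 gigabytes.
So 46461 × 1099.51 ≈ 5.1084 × 10^7 GB.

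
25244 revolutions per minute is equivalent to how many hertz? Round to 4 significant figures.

1 revolution per minute = 0.0166667 hertz.
Thus 25244 × 0.0166667 ≈ 420.7 Hz.

420.7 Hz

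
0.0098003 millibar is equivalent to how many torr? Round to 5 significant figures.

0.0073508 torr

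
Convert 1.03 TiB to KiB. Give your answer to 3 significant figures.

1 TiB = 1.07374 × 10^9 kibibytes.
So 1.03 × 1.07374 × 10^9 ≈ 1.11 × 10^9 KiB.

1.11 × 10^9 kibibytes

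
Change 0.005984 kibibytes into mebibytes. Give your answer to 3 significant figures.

5.84e-6 MiB

1 KiB = 0.0009765625 MiB.
So 0.005984 × 0.0009765625 ≈ 5.84e-6 MiB.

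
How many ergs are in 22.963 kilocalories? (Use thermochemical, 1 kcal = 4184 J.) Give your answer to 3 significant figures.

9.61 × 10^11 erg

1 kcal = 4.18400 × 10^10 erg.
So 22.963 × 4.18400 × 10^10 ≈ 9.61 × 10^11 erg.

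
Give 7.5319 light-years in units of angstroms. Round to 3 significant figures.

7.13 × 10^26 Å

1 ly = 9.46073 × 10^25 Å.
Thus 7.5319 × 9.46073 × 10^25 ≈ 7.13 × 10^26 Å.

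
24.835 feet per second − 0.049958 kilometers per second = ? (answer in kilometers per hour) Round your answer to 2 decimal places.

-152.60 kilometers per hour

24.835 ft/s = 27.2509 km/h and 0.049958 km/s = 179.849 km/h.
27.2509 − 179.849 ≈ -152.60 km/h.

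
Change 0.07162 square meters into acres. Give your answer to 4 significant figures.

1.770 × 10^-5 acres

1 m² = 0.000247105 acre.
Then 0.07162 × 0.000247105 ≈ 1.770 × 10^-5 acre.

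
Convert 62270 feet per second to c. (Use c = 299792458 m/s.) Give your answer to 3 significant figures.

1 ft/s = 1.01670 × 10^-9 times the speed of light.
So 62270 × 1.01670 × 10^-9 ≈ 6.33 × 10^-5 c.

6.33 × 10^-5 c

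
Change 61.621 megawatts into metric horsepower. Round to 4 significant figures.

83780 PS

1 megawatt = 1359.62 metric horsepower.
61.621 × 1359.62 ≈ 83780 PS.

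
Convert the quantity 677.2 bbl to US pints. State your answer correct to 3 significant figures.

1 bbl = 336.000 US pt.
So 677.2 × 336.000 ≈ 228000 US pt.

228000 US pt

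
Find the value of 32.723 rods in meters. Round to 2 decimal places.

1 rod = 5.02920 m.
So 32.723 × 5.02920 ≈ 164.57 m.

164.57 m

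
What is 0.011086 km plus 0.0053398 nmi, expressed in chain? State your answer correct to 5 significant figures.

1.0427 chain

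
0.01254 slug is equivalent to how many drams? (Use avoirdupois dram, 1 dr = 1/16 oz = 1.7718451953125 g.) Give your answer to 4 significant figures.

103.3 drams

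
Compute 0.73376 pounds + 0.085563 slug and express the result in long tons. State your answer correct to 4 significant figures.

0.001557 long ton

0.73376 lb = 0.000327571 long ton and 0.085563 slug = 0.00122898 long ton.
0.000327571 + 0.00122898 ≈ 0.001557 long ton.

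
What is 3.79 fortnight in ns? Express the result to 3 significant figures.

4.58e+15 ns

1 fortnight = 1.20960e+15 ns.
Then 3.79 × 1.20960e+15 ≈ 4.58e+15 ns.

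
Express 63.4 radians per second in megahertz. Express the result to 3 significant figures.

1 radian per second = 1.59155e-7 MHz.
63.4 × 1.59155e-7 ≈ 1.01e-5 MHz.

1.01e-5 MHz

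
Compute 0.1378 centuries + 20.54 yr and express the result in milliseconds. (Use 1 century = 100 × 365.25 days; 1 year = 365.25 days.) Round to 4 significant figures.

0.1378 century = 4.34864e+11 ms and 20.54 yr = 6.48193e+11 ms.
4.34864e+11 + 6.48193e+11 ≈ 1.083e+12 ms.

1.083e+12 ms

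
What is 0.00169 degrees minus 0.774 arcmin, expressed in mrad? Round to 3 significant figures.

-0.196 mrad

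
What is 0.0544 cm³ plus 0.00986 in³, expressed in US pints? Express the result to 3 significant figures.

0.000456 US pints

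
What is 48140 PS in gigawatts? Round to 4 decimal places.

0.0354 GW

1 metric horsepower = 7.35499e-7 GW.
Then 48140 × 7.35499e-7 ≈ 0.0354 GW.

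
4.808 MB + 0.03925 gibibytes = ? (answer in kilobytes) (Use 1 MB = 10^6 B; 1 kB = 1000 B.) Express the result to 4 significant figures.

46950 kB

4.808 MB = 4808.00 kB and 0.03925 GiB = 42144.4 kB.
4808.00 + 42144.4 ≈ 46950 kB.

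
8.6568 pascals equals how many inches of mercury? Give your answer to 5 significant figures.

1 pascal = 0.000295300 inches of mercury.
Then 8.6568 × 0.000295300 ≈ 0.0025564 inHg.

0.0025564 inches of mercury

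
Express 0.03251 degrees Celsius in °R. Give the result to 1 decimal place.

491.7 °R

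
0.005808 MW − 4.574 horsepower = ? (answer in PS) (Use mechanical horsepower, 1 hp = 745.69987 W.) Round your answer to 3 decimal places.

3.259 PS

0.005808 MW = 7.89668 PS and 4.574 hp = 4.63744 PS.
7.89668 − 4.63744 ≈ 3.259 PS.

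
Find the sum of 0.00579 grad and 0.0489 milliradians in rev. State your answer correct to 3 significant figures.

2.23 × 10^-5 revolutions

0.00579 grad = 1.44750 × 10^-5 rev and 0.0489 mrad = 7.78268 × 10^-6 rev.
1.44750 × 10^-5 + 7.78268 × 10^-6 ≈ 2.23 × 10^-5 rev.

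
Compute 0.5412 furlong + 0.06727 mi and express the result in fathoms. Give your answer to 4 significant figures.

0.5412 furlong = 59.5320 fathom and 0.06727 mi = 59.1976 fathom.
59.5320 + 59.1976 ≈ 118.7 fathom.

118.7 fathom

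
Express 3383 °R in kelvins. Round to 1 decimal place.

1879.4 kelvins

°R = K × 9/5.
Applying the formula gives 1879.4 K.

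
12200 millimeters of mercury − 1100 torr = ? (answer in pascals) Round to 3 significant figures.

1.48e+6 Pa

12200 mmHg = 1.62653e+6 Pa and 1100 torr = 146655 Pa.
1.62653e+6 − 146655 ≈ 1.48e+6 Pa.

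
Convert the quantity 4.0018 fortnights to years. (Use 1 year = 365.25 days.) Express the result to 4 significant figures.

1 fortnight = 0.0383299 yr.
4.0018 × 0.0383299 ≈ 0.1534 yr.

0.1534 years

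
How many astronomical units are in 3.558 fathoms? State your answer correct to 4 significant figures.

1 fathom = 1.22248 × 10^-11 au.
Thus 3.558 × 1.22248 × 10^-11 ≈ 4.350 × 10^-11 au.

4.350 × 10^-11 astronomical units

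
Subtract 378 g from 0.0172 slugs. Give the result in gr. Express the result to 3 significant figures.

0.0172 slug = 3873.76 gr and 378 g = 5833.43 gr.
3873.76 − 5833.43 ≈ -1960 gr.

-1960 gr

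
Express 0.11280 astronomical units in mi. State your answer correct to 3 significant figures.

1.05 × 10^7 miles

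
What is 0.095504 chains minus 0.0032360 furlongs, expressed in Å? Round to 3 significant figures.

0.095504 chain = 1.92123e+10 Å and 0.0032360 furlong = 6.50980e+9 Å.
1.92123e+10 − 6.50980e+9 ≈ 1.27e+10 Å.

1.27e+10 angstroms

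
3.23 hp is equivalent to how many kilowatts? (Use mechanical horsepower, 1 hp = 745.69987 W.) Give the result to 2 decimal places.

2.41 kilowatts

1 hp = 0.745700 kW.
Thus 3.23 × 0.745700 ≈ 2.41 kW.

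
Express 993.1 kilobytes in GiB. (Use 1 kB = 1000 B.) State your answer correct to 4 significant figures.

1 kilobyte = 9.31323e-7 GiB.
Then 993.1 × 9.31323e-7 ≈ 0.0009249 GiB.

0.0009249 gibibytes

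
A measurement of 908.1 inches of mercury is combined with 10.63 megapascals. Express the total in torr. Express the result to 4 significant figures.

908.1 inHg = 23065.7 torr and 10.63 MPa = 79731.6 torr.
23065.7 + 79731.6 ≈ 102800 torr.

102800 torr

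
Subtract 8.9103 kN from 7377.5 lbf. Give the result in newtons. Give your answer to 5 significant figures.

23906 N

7377.5 lbf = 32816.75 N and 8.9103 kN = 8910.300 N.
32816.75 − 8910.300 ≈ 23906 N.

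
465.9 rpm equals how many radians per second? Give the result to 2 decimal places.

48.79 rad/s

1 revolution per minute = 0.104720 rad/s.
Then 465.9 × 0.104720 ≈ 48.79 rad/s.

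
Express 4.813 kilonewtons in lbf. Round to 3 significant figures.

1080 pounds-force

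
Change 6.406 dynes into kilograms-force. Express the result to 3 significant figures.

1 dyn = 1.01972 × 10^-6 kilograms-force.
Thus 6.406 × 1.01972 × 10^-6 ≈ 6.53 × 10^-6 kgf.

6.53 × 10^-6 kgf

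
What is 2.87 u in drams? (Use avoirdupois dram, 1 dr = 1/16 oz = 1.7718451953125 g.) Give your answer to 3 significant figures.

2.69 × 10^-24 dr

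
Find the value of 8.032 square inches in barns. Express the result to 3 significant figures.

1 square inch = 6.45160 × 10^24 barns.
8.032 × 6.45160 × 10^24 ≈ 5.18 × 10^25 barn.

5.18 × 10^25 barns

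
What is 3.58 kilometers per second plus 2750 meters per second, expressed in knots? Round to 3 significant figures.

3.58 km/s = 6958.96 kn and 2750 m/s = 5345.57 kn.
6958.96 + 5345.57 ≈ 12300 kn.

12300 kn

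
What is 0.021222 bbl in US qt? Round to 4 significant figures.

3.565 US qt

1 bbl = 168.000 US qt.
Then 0.021222 × 168.000 ≈ 3.565 US qt.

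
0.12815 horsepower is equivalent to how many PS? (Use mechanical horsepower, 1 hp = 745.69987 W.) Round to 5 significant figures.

0.12993 PS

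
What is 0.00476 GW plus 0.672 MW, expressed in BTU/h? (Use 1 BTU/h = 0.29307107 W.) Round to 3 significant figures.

0.00476 GW = 1.62418 × 10^7 BTU/h and 0.672 MW = 2.29296 × 10^6 BTU/h.
1.62418 × 10^7 + 2.29296 × 10^6 ≈ 1.85 × 10^7 BTU/h.

1.85 × 10^7 BTU/h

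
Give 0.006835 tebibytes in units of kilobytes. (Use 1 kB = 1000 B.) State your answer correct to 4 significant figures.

7.515e+6 kB

1 tebibyte = 1.09951e+9 kilobytes.
0.006835 × 1.09951e+9 ≈ 7.515e+6 kB.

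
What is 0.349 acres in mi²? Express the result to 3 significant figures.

0.000545 square miles

1 acre = 0.00156250 mi².
Then 0.349 × 0.00156250 ≈ 0.000545 mi².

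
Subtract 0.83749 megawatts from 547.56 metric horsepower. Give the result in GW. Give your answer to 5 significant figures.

547.56 PS = 0.000402730 GW and 0.83749 MW = 0.000837490 GW.
0.000402730 − 0.000837490 ≈ -0.00043476 GW.

-0.00043476 gigawatts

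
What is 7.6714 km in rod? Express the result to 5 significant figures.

1 kilometer = 198.839 rods.
7.6714 × 198.839 ≈ 1525.4 rod.

1525.4 rod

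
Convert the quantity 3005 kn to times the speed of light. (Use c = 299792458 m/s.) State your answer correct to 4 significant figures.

1 kn = 1.71600 × 10^-9 times the speed of light.
3005 × 1.71600 × 10^-9 ≈ 5.157 × 10^-6 c.

5.157 × 10^-6 times the speed of light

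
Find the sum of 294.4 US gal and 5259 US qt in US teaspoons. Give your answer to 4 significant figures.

1.236 × 10^6 US tsp

294.4 US gal = 226099 US tsp and 5259 US qt = 1.00973 × 10^6 US tsp.
226099 + 1.00973 × 10^6 ≈ 1.236 × 10^6 US tsp.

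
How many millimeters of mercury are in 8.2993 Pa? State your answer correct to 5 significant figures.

1 pascal = 0.00750062 mmHg.
Thus 8.2993 × 0.00750062 ≈ 0.062250 mmHg.

0.062250 mmHg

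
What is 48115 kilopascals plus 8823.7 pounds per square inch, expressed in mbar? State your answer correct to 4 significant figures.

48115 kPa = 481150 mbar and 8823.7 psi = 608373 mbar.
481150 + 608373 ≈ 1.090 × 10^6 mbar.

1.090 × 10^6 mbar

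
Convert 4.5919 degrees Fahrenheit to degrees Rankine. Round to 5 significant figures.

464.26 degrees Rankine

°R = °F + 459.67.
Applying the formula gives 464.26 °R.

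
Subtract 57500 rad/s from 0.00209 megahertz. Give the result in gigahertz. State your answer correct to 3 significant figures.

-7.06 × 10^-6 gigahertz

0.00209 MHz = 2.09000 × 10^-6 GHz and 57500 rad/s = 9.15141 × 10^-6 GHz.
2.09000 × 10^-6 − 9.15141 × 10^-6 ≈ -7.06 × 10^-6 GHz.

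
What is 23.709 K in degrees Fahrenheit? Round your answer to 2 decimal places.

-416.99 °F

K = (°F + 459.67) × 5/9.
Applying the formula gives -416.99 °F.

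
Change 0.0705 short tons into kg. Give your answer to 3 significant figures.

1 short ton = 907.185 kilograms.
Thus 0.0705 × 907.185 ≈ 64.0 kg.

64.0 kg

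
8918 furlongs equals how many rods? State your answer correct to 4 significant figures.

1 furlong = 40.0000 rod.
Then 8918 × 40.0000 ≈ 356700 rod.

356700 rod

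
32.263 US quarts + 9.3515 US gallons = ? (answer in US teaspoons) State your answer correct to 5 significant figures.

32.263 US qt = 6194.50 US tsp and 9.3515 US gal = 7181.95 US tsp.
6194.50 + 7181.95 ≈ 13376 US tsp.

13376 US teaspoons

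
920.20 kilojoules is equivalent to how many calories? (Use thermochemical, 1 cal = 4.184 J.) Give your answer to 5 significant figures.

1 kilojoule = 239.006 calories.
Thus 920.20 × 239.006 ≈ 219930 cal.

219930 cal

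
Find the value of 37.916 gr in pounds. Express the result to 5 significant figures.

0.0054166 pounds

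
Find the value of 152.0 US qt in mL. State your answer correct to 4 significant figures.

143800 mL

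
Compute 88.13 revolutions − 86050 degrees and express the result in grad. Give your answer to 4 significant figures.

-60360 gradians

88.13 rev = 35252.0 grad and 86050 ° = 95611.1 grad.
35252.0 − 95611.1 ≈ -60360 grad.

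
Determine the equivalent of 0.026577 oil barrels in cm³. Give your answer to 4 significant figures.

4225 cm³

1 oil barrel = 158987 cm³.
Then 0.026577 × 158987 ≈ 4225 cm³.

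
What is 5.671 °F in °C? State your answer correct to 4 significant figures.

°C = (°F − 32) × 5/9.
Applying the formula gives -14.63 °C.

-14.63 degrees Celsius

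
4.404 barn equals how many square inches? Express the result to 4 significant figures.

1 barn = 1.55000e-25 square inches.
4.404 × 1.55000e-25 ≈ 6.826e-25 in².

6.826e-25 square inches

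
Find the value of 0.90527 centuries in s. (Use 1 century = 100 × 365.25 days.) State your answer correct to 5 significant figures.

1 century = 3.15576e+9 seconds.
0.90527 × 3.15576e+9 ≈ 2.8568e+9 s.

2.8568e+9 seconds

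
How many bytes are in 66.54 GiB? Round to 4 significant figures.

7.145e+10 B

1 gibibyte = 1.07374e+9 bytes.
Thus 66.54 × 1.07374e+9 ≈ 7.145e+10 B.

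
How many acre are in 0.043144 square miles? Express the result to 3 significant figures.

1 square mile = 640.000 acres.
So 0.043144 × 640.000 ≈ 27.6 acre.

27.6 acre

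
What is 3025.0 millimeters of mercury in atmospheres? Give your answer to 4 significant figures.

3.980 atm

1 mmHg = 0.00131579 atm.
Thus 3025.0 × 0.00131579 ≈ 3.980 atm.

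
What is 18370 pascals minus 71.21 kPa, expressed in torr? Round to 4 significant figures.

-396.3 torr

18370 Pa = 137.786 torr and 71.21 kPa = 534.119 torr.
137.786 − 534.119 ≈ -396.3 torr.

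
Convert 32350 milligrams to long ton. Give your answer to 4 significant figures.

3.184 × 10^-5 long ton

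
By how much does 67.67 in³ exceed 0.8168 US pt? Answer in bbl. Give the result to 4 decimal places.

0.0045 bbl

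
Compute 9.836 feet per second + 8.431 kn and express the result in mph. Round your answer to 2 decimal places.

9.836 ft/s = 6.70636 mph and 8.431 kn = 9.70222 mph.
6.70636 + 9.70222 ≈ 16.41 mph.

16.41 miles per hour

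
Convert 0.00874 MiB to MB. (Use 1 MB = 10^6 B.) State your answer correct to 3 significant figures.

1 mebibyte = 1.04858 megabytes.
Thus 0.00874 × 1.04858 ≈ 0.00916 MB.

0.00916 MB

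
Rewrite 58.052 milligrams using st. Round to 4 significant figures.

9.142 × 10^-6 stone

1 mg = 1.57473 × 10^-7 st.
So 58.052 × 1.57473 × 10^-7 ≈ 9.142 × 10^-6 st.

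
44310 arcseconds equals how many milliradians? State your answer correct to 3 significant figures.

215 mrad

1 arcsec = 0.00484814 mrad.
So 44310 × 0.00484814 ≈ 215 mrad.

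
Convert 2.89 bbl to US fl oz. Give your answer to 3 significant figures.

1 bbl = 5376.00 US fl oz.
Then 2.89 × 5376.00 ≈ 15500 US fl oz.

15500 US fl oz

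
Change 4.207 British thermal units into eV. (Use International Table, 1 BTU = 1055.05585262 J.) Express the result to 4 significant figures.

2.770 × 10^22 electronvolts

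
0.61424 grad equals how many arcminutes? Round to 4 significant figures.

33.17 arcmin

1 gradian = 54.0000 arcmin.
0.61424 × 54.0000 ≈ 33.17 arcmin.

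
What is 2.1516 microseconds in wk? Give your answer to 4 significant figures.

1 microsecond = 1.65344 × 10^-12 weeks.
Then 2.1516 × 1.65344 × 10^-12 ≈ 3.558 × 10^-12 wk.

3.558 × 10^-12 wk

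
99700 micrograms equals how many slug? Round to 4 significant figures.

6.832e-6 slug

1 microgram = 6.85218e-11 slug.
Thus 99700 × 6.85218e-11 ≈ 6.832e-6 slug.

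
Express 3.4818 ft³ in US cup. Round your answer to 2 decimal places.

416.73 US cup

1 cubic foot = 119.688 US cup.
So 3.4818 × 119.688 ≈ 416.73 US cup.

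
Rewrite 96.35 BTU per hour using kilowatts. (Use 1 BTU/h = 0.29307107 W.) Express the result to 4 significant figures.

0.02824 kW

1 BTU per hour = 0.000293071 kilowatts.
Thus 96.35 × 0.000293071 ≈ 0.02824 kW.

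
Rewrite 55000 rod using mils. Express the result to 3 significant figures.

1.09 × 10^10 mil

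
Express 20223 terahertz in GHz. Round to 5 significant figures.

1 THz = 1000.00 GHz.
Thus 20223 × 1000.00 ≈ 2.0223e+7 GHz.

2.0223e+7 GHz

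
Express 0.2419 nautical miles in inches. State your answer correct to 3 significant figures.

17600 in

1 nmi = 72913.4 in.
So 0.2419 × 72913.4 ≈ 17600 in.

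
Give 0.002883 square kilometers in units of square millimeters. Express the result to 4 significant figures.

1 km² = 1.00000 × 10^12 mm².
0.002883 × 1.00000 × 10^12 ≈ 2.883 × 10^9 mm².

2.883 × 10^9 square millimeters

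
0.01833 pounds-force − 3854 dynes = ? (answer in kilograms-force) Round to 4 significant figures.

0.01833 lbf = 0.00831435 kgf and 3854 dyn = 0.00392999 kgf.
0.00831435 − 0.00392999 ≈ 0.004384 kgf.

0.004384 kgf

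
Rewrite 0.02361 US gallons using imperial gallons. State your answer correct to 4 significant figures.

1 US gal = 0.832674 imperial gallons.
Thus 0.02361 × 0.832674 ≈ 0.01966 imp gal.

0.01966 imp gal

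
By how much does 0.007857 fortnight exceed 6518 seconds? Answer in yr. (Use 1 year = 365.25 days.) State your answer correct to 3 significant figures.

9.46e-5 yr

0.007857 fortnight = 0.000301158 yr and 6518 s = 0.000206543 yr.
0.000301158 − 0.000206543 ≈ 9.46e-5 yr.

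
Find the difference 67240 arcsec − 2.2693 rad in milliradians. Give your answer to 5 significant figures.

67240 arcsec = 325.989 mrad and 2.2693 rad = 2269.30 mrad.
325.989 − 2269.30 ≈ -1943.3 mrad.

-1943.3 milliradians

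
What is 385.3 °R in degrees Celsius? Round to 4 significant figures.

-59.09 degrees Celsius

°R = (°C + 273.15) × 9/5.
Applying the formula gives -59.09 °C.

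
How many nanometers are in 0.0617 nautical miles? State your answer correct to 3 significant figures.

1 nmi = 1.85200 × 10^12 nm.
0.0617 × 1.85200 × 10^12 ≈ 1.14 × 10^11 nm.

1.14 × 10^11 nm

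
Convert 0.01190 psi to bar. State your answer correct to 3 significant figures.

1 psi = 0.0689476 bar.
Then 0.01190 × 0.0689476 ≈ 0.000820 bar.

0.000820 bar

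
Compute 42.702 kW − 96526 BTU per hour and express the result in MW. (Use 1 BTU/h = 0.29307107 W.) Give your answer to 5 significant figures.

42.702 kW = 0.0427020 MW and 96526 BTU/h = 0.0282890 MW.
0.0427020 − 0.0282890 ≈ 0.014413 MW.

0.014413 megawatts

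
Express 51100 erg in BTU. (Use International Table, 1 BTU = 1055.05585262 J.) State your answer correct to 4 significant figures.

1 erg = 9.47817e-11 British thermal units.
So 51100 × 9.47817e-11 ≈ 4.843e-6 BTU.

4.843e-6 British thermal units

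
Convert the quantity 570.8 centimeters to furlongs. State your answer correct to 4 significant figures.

0.02837 furlongs

1 cm = 4.97097 × 10^-5 furlong.
So 570.8 × 4.97097 × 10^-5 ≈ 0.02837 furlong.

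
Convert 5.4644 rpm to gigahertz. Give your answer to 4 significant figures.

1 rpm = 1.66667e-11 GHz.
So 5.4644 × 1.66667e-11 ≈ 9.107e-11 GHz.

9.107e-11 GHz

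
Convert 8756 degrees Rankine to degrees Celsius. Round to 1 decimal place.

4591.3 degrees Celsius

°R = (°C + 273.15) × 9/5.
Applying the formula gives 4591.3 °C.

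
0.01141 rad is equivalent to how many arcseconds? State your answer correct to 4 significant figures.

2353 arcseconds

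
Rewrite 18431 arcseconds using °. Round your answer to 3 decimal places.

1 arcsec = 0.000277778 °.
So 18431 × 0.000277778 ≈ 5.120 °.

5.120 degrees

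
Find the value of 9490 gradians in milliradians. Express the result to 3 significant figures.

149000 mrad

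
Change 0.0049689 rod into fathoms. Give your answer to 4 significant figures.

0.01366 fathom

1 rod = 2.75000 fathom.
Thus 0.0049689 × 2.75000 ≈ 0.01366 fathom.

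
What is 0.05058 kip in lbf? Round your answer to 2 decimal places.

1 kip = 1000.00 lbf.
Thus 0.05058 × 1000.00 ≈ 50.58 lbf.

50.58 pounds-force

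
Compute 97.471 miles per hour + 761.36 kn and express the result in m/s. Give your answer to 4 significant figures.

435.3 meters per second

97.471 mph = 43.5734 m/s and 761.36 kn = 391.677 m/s.
43.5734 + 391.677 ≈ 435.3 m/s.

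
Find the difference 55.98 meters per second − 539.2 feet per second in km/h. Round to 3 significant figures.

55.98 m/s = 201.528 km/h and 539.2 ft/s = 591.653 km/h.
201.528 − 591.653 ≈ -390 km/h.

-390 km/h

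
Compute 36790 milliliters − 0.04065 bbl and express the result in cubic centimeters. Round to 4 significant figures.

36790 mL = 36790.0 cm³ and 0.04065 bbl = 6462.83 cm³.
36790.0 − 6462.83 ≈ 30330 cm³.

30330 cm³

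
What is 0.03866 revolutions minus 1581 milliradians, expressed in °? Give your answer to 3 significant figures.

-76.7 degrees

0.03866 rev = 13.9176 ° and 1581 mrad = 90.5846 °.
13.9176 − 90.5846 ≈ -76.7 °.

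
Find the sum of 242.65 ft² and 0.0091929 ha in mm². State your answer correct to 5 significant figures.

242.65 ft² = 2.25429e+7 mm² and 0.0091929 ha = 9.19290e+7 mm².
2.25429e+7 + 9.19290e+7 ≈ 1.1447e+8 mm².

1.1447e+8 mm²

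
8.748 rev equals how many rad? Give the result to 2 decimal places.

54.97 rad

1 revolution = 6.28319 radians.
Thus 8.748 × 6.28319 ≈ 54.97 rad.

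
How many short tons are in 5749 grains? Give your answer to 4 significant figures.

1 gr = 7.14286e-8 short ton.
Then 5749 × 7.14286e-8 ≈ 0.0004106 short ton.

0.0004106 short ton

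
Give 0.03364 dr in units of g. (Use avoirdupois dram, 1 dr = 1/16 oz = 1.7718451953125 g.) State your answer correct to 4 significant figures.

0.05960 grams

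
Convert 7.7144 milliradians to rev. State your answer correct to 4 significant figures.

0.001228 revolutions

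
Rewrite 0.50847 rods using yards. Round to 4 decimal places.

1 rod = 5.50000 yards.
So 0.50847 × 5.50000 ≈ 2.7966 yd.

2.7966 yards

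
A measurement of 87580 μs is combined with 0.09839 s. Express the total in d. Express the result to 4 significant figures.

2.152e-6 days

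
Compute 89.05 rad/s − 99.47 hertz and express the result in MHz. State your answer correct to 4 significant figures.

89.05 rad/s = 1.41727 × 10^-5 MHz and 99.47 Hz = 9.94700 × 10^-5 MHz.
1.41727 × 10^-5 − 9.94700 × 10^-5 ≈ -8.530 × 10^-5 MHz.

-8.530 × 10^-5 MHz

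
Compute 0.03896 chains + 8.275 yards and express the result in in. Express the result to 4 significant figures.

328.8 inches

0.03896 chain = 30.8563 in and 8.275 yd = 297.900 in.
30.8563 + 297.900 ≈ 328.8 in.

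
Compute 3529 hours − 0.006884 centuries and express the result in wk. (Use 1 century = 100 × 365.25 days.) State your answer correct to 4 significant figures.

-14.91 wk

3529 h = 21.0060 wk and 0.006884 century = 35.9197 wk.
21.0060 − 35.9197 ≈ -14.91 wk.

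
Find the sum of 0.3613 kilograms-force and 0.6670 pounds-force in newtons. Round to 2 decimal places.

6.51 N

0.3613 kgf = 3.54314 N and 0.6670 lbf = 2.96696 N.
3.54314 + 2.96696 ≈ 6.51 N.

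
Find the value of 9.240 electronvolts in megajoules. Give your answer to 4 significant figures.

1.480 × 10^-24 MJ

1 electronvolt = 1.60218 × 10^-25 megajoules.
So 9.240 × 1.60218 × 10^-25 ≈ 1.480 × 10^-24 MJ.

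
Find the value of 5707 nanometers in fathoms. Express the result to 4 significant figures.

3.121e-6 fathoms

1 nm = 5.46807e-10 fathoms.
So 5707 × 5.46807e-10 ≈ 3.121e-6 fathom.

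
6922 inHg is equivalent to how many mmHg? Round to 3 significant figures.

1 inch of mercury = 25.4000 mmHg.
6922 × 25.4000 ≈ 176000 mmHg.

176000 mmHg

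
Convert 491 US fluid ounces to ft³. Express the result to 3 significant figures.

1 US fl oz = 0.00104438 cubic feet.
Thus 491 × 0.00104438 ≈ 0.513 ft³.

0.513 cubic feet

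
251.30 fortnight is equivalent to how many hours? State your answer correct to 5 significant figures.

84437 h

1 fortnight = 336.000 hours.
Thus 251.30 × 336.000 ≈ 84437 h.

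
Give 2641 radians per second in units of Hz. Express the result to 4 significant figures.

420.3 Hz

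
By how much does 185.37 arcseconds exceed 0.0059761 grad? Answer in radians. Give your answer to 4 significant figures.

185.37 arcsec = 0.000898699 rad and 0.0059761 grad = 9.38724e-5 rad.
0.000898699 − 9.38724e-5 ≈ 0.0008048 rad.

0.0008048 rad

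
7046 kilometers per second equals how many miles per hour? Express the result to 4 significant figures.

1.576e+7 mph

1 km/s = 2236.94 miles per hour.
7046 × 2236.94 ≈ 1.576e+7 mph.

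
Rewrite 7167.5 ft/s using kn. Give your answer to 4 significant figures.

1 ft/s = 0.592484 knots.
So 7167.5 × 0.592484 ≈ 4247 kn.

4247 knots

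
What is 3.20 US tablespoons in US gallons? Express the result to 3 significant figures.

0.0125 US gallons

1 US tbsp = 0.00390625 US gallons.
3.20 × 0.00390625 ≈ 0.0125 US gal.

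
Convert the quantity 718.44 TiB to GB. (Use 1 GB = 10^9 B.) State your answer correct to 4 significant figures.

789900 GB

1 TiB = 1099.51 gigabytes.
Thus 718.44 × 1099.51 ≈ 789900 GB.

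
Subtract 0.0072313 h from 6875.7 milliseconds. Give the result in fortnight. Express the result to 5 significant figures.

-1.5837e-5 fortnights

6875.7 ms = 5.68428e-6 fortnight and 0.0072313 h = 2.15217e-5 fortnight.
5.68428e-6 − 2.15217e-5 ≈ -1.5837e-5 fortnight.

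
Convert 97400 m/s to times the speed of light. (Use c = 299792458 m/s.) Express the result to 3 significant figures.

0.000325 c

1 m/s = 3.33564 × 10^-9 c.
Then 97400 × 3.33564 × 10^-9 ≈ 0.000325 c.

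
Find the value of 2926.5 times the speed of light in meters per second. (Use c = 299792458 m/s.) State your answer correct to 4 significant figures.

8.773e+11 m/s

1 c = 2.99792e+8 meters per second.
Then 2926.5 × 2.99792e+8 ≈ 8.773e+11 m/s.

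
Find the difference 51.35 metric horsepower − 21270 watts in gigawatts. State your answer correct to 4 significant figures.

51.35 PS = 3.77679e-5 GW and 21270 W = 2.12700e-5 GW.
3.77679e-5 − 2.12700e-5 ≈ 1.650e-5 GW.

1.650e-5 GW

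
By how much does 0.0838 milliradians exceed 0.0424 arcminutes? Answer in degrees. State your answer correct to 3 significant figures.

0.00409 degrees

0.0838 mrad = 0.00480139 ° and 0.0424 arcmin = 0.000706667 °.
0.00480139 − 0.000706667 ≈ 0.00409 °.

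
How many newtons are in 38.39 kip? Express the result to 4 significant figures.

1 kip = 4448.22 newtons.
Then 38.39 × 4448.22 ≈ 170800 N.

170800 N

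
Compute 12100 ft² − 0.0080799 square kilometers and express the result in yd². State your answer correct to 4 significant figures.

-8319 yd²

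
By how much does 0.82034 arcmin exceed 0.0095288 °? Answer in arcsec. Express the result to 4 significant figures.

0.82034 arcmin = 49.2204 arcsec and 0.0095288 ° = 34.3037 arcsec.
49.2204 − 34.3037 ≈ 14.92 arcsec.

14.92 arcseconds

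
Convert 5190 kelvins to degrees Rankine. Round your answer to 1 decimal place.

°R = K × 9/5.
Applying the formula gives 9342.0 °R.

9342.0 °R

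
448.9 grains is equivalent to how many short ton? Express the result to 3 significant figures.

1 grain = 7.14286 × 10^-8 short ton.
Thus 448.9 × 7.14286 × 10^-8 ≈ 3.21 × 10^-5 short ton.

3.21 × 10^-5 short ton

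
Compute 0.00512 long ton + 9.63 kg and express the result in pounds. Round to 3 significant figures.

32.7 lb

0.00512 long ton = 11.4688 lb and 9.63 kg = 21.2305 lb.
11.4688 + 21.2305 ≈ 32.7 lb.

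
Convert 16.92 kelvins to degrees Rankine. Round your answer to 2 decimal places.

30.46 degrees Rankine

°R = K × 9/5.
Applying the formula gives 30.46 °R.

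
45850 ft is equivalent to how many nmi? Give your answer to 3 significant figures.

7.55 nmi

1 ft = 0.000164579 nmi.
Thus 45850 × 0.000164579 ≈ 7.55 nmi.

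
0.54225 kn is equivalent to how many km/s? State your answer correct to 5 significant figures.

1 kn = 0.000514444 km/s.
Thus 0.54225 × 0.000514444 ≈ 0.00027896 km/s.

0.00027896 kilometers per second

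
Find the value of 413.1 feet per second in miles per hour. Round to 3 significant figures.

1 ft/s = 0.681818 miles per hour.
Thus 413.1 × 0.681818 ≈ 282 mph.

282 miles per hour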